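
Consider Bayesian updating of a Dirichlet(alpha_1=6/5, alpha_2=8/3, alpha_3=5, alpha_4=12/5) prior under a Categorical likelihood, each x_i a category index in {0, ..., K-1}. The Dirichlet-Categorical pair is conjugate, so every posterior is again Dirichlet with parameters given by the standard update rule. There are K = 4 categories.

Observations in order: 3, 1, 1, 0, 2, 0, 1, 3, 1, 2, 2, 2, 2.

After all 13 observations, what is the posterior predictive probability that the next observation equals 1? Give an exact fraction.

obs 1: x=3 → posterior Dirichlet(6/5, 8/3, 5, 17/5)
obs 2: x=1 → posterior Dirichlet(6/5, 11/3, 5, 17/5)
obs 3: x=1 → posterior Dirichlet(6/5, 14/3, 5, 17/5)
obs 4: x=0 → posterior Dirichlet(11/5, 14/3, 5, 17/5)
obs 5: x=2 → posterior Dirichlet(11/5, 14/3, 6, 17/5)
obs 6: x=0 → posterior Dirichlet(16/5, 14/3, 6, 17/5)
obs 7: x=1 → posterior Dirichlet(16/5, 17/3, 6, 17/5)
obs 8: x=3 → posterior Dirichlet(16/5, 17/3, 6, 22/5)
obs 9: x=1 → posterior Dirichlet(16/5, 20/3, 6, 22/5)
obs 10: x=2 → posterior Dirichlet(16/5, 20/3, 7, 22/5)
obs 11: x=2 → posterior Dirichlet(16/5, 20/3, 8, 22/5)
obs 12: x=2 → posterior Dirichlet(16/5, 20/3, 9, 22/5)
obs 13: x=2 → posterior Dirichlet(16/5, 20/3, 10, 22/5)

25/91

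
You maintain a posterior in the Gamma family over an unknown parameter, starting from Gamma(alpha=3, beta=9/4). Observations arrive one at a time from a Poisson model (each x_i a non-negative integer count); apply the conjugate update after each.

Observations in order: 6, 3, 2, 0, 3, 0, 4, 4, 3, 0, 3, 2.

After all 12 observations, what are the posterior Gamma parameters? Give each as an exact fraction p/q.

obs 1: x=6 → posterior Gamma(9, 13/4)
obs 2: x=3 → posterior Gamma(12, 17/4)
obs 3: x=2 → posterior Gamma(14, 21/4)
obs 4: x=0 → posterior Gamma(14, 25/4)
obs 5: x=3 → posterior Gamma(17, 29/4)
obs 6: x=0 → posterior Gamma(17, 33/4)
obs 7: x=4 → posterior Gamma(21, 37/4)
obs 8: x=4 → posterior Gamma(25, 41/4)
obs 9: x=3 → posterior Gamma(28, 45/4)
obs 10: x=0 → posterior Gamma(28, 49/4)
obs 11: x=3 → posterior Gamma(31, 53/4)
obs 12: x=2 → posterior Gamma(33, 57/4)

alpha=33, beta=57/4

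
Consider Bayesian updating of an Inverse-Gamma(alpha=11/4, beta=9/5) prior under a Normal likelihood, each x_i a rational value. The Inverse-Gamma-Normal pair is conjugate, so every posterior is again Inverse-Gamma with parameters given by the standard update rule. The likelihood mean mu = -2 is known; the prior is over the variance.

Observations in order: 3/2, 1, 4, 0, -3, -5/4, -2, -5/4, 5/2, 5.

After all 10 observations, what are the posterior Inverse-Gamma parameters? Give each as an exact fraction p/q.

obs 1: x=3/2 → posterior Inverse-Gamma(13/4, 317/40)
obs 2: x=1 → posterior Inverse-Gamma(15/4, 497/40)
obs 3: x=4 → posterior Inverse-Gamma(17/4, 1217/40)
obs 4: x=0 → posterior Inverse-Gamma(19/4, 1297/40)
obs 5: x=-3 → posterior Inverse-Gamma(21/4, 1317/40)
obs 6: x=-5/4 → posterior Inverse-Gamma(23/4, 5313/160)
obs 7: x=-2 → posterior Inverse-Gamma(25/4, 5313/160)
obs 8: x=-5/4 → posterior Inverse-Gamma(27/4, 2679/80)
obs 9: x=5/2 → posterior Inverse-Gamma(29/4, 3489/80)
obs 10: x=5 → posterior Inverse-Gamma(31/4, 5449/80)

alpha=31/4, beta=5449/80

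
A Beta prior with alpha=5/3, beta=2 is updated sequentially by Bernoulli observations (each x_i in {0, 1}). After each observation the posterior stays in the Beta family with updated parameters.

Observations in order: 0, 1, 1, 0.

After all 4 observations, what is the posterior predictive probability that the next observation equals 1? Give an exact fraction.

11/23

obs 1: x=0 → posterior Beta(5/3, 3)
obs 2: x=1 → posterior Beta(8/3, 3)
obs 3: x=1 → posterior Beta(11/3, 3)
obs 4: x=0 → posterior Beta(11/3, 4)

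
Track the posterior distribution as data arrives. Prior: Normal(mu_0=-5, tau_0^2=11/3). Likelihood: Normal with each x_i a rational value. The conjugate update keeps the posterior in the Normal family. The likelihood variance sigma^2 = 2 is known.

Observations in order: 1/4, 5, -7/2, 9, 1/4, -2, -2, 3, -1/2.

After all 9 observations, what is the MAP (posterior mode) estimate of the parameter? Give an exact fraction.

149/210

obs 1: x=1/4 → posterior Normal(-109/68, 22/17)
obs 2: x=5 → posterior Normal(111/112, 11/14)
obs 3: x=-7/2 → posterior Normal(-43/156, 22/39)
obs 4: x=9 → posterior Normal(353/200, 11/25)
obs 5: x=1/4 → posterior Normal(91/61, 22/61)
obs 6: x=-2 → posterior Normal(23/24, 11/36)
obs 7: x=-2 → posterior Normal(47/83, 22/83)
obs 8: x=3 → posterior Normal(40/47, 11/47)
obs 9: x=-1/2 → posterior Normal(149/210, 22/105)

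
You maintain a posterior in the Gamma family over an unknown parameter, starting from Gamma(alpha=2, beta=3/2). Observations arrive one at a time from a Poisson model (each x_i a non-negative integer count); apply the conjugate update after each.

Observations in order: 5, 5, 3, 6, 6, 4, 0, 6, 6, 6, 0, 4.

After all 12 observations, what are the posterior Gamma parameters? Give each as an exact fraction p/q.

obs 1: x=5 → posterior Gamma(7, 5/2)
obs 2: x=5 → posterior Gamma(12, 7/2)
obs 3: x=3 → posterior Gamma(15, 9/2)
obs 4: x=6 → posterior Gamma(21, 11/2)
obs 5: x=6 → posterior Gamma(27, 13/2)
obs 6: x=4 → posterior Gamma(31, 15/2)
obs 7: x=0 → posterior Gamma(31, 17/2)
obs 8: x=6 → posterior Gamma(37, 19/2)
obs 9: x=6 → posterior Gamma(43, 21/2)
obs 10: x=6 → posterior Gamma(49, 23/2)
obs 11: x=0 → posterior Gamma(49, 25/2)
obs 12: x=4 → posterior Gamma(53, 27/2)

alpha=53, beta=27/2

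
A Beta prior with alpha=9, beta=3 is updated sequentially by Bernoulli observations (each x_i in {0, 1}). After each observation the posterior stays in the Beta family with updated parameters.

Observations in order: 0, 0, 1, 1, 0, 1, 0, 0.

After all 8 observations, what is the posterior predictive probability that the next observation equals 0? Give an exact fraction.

2/5

obs 1: x=0 → posterior Beta(9, 4)
obs 2: x=0 → posterior Beta(9, 5)
obs 3: x=1 → posterior Beta(10, 5)
obs 4: x=1 → posterior Beta(11, 5)
obs 5: x=0 → posterior Beta(11, 6)
obs 6: x=1 → posterior Beta(12, 6)
obs 7: x=0 → posterior Beta(12, 7)
obs 8: x=0 → posterior Beta(12, 8)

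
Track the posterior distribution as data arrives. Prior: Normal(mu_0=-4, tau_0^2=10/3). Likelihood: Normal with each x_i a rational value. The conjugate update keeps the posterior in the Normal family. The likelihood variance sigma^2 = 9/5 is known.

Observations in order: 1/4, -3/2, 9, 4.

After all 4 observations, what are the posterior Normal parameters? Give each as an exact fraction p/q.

obs 1: x=1/4 → posterior Normal(-191/154, 90/77)
obs 2: x=-3/2 → posterior Normal(-341/254, 90/127)
obs 3: x=9 → posterior Normal(559/354, 30/59)
obs 4: x=4 → posterior Normal(959/454, 90/227)

mu_0=959/454, tau_0^2=90/227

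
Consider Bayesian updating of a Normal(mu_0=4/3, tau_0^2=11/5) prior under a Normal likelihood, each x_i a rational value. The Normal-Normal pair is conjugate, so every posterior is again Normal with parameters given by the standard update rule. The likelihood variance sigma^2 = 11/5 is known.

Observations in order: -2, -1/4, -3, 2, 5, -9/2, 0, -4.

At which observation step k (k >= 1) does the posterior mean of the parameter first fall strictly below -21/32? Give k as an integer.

obs 1: x=-2 → posterior Normal(-1/3, 11/10)
obs 2: x=-1/4 → posterior Normal(-11/36, 11/15)
obs 3: x=-3 → posterior Normal(-47/48, 11/20)
obs 4: x=2 → posterior Normal(-23/60, 11/25)
obs 5: x=5 → posterior Normal(37/72, 11/30)
obs 6: x=-9/2 → posterior Normal(-17/84, 11/35)
obs 7: x=0 → posterior Normal(-17/96, 11/40)
obs 8: x=-4 → posterior Normal(-65/108, 11/45)

k = 3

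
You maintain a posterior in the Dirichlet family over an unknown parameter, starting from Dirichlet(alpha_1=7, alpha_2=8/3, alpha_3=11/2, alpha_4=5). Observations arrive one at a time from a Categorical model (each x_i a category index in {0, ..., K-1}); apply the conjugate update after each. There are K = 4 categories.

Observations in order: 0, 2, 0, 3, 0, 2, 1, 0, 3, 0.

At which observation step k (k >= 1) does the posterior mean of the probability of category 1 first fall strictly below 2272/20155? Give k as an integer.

obs 1: x=0 → posterior Dirichlet(8, 8/3, 11/2, 5)
obs 2: x=2 → posterior Dirichlet(8, 8/3, 13/2, 5)
obs 3: x=0 → posterior Dirichlet(9, 8/3, 13/2, 5)
obs 4: x=3 → posterior Dirichlet(9, 8/3, 13/2, 6)
obs 5: x=0 → posterior Dirichlet(10, 8/3, 13/2, 6)
obs 6: x=2 → posterior Dirichlet(10, 8/3, 15/2, 6)
obs 7: x=1 → posterior Dirichlet(10, 11/3, 15/2, 6)
obs 8: x=0 → posterior Dirichlet(11, 11/3, 15/2, 6)
obs 9: x=3 → posterior Dirichlet(11, 11/3, 15/2, 7)
obs 10: x=0 → posterior Dirichlet(12, 11/3, 15/2, 7)

k = 4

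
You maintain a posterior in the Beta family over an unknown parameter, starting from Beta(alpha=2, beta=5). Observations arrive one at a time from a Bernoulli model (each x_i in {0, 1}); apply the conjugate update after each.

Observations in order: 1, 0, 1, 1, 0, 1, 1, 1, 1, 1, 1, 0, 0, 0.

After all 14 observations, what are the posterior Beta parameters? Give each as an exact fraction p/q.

alpha=11, beta=10

obs 1: x=1 → posterior Beta(3, 5)
obs 2: x=0 → posterior Beta(3, 6)
obs 3: x=1 → posterior Beta(4, 6)
obs 4: x=1 → posterior Beta(5, 6)
obs 5: x=0 → posterior Beta(5, 7)
obs 6: x=1 → posterior Beta(6, 7)
obs 7: x=1 → posterior Beta(7, 7)
obs 8: x=1 → posterior Beta(8, 7)
obs 9: x=1 → posterior Beta(9, 7)
obs 10: x=1 → posterior Beta(10, 7)
obs 11: x=1 → posterior Beta(11, 7)
obs 12: x=0 → posterior Beta(11, 8)
obs 13: x=0 → posterior Beta(11, 9)
obs 14: x=0 → posterior Beta(11, 10)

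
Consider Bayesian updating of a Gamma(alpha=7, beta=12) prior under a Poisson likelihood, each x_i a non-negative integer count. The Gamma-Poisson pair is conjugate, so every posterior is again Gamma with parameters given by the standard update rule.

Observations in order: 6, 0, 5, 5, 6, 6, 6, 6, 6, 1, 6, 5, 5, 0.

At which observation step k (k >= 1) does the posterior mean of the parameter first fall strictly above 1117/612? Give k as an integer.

k = 6

obs 1: x=6 → posterior Gamma(13, 13)
obs 2: x=0 → posterior Gamma(13, 14)
obs 3: x=5 → posterior Gamma(18, 15)
obs 4: x=5 → posterior Gamma(23, 16)
obs 5: x=6 → posterior Gamma(29, 17)
obs 6: x=6 → posterior Gamma(35, 18)
obs 7: x=6 → posterior Gamma(41, 19)
obs 8: x=6 → posterior Gamma(47, 20)
obs 9: x=6 → posterior Gamma(53, 21)
obs 10: x=1 → posterior Gamma(54, 22)
obs 11: x=6 → posterior Gamma(60, 23)
obs 12: x=5 → posterior Gamma(65, 24)
obs 13: x=5 → posterior Gamma(70, 25)
obs 14: x=0 → posterior Gamma(70, 26)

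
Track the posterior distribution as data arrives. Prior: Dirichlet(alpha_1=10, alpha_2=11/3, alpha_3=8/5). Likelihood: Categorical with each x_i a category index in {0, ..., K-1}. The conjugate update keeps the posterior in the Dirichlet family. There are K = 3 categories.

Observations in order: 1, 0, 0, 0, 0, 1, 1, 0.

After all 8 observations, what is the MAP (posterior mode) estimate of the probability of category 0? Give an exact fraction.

105/152

obs 1: x=1 → posterior Dirichlet(10, 14/3, 8/5)
obs 2: x=0 → posterior Dirichlet(11, 14/3, 8/5)
obs 3: x=0 → posterior Dirichlet(12, 14/3, 8/5)
obs 4: x=0 → posterior Dirichlet(13, 14/3, 8/5)
obs 5: x=0 → posterior Dirichlet(14, 14/3, 8/5)
obs 6: x=1 → posterior Dirichlet(14, 17/3, 8/5)
obs 7: x=1 → posterior Dirichlet(14, 20/3, 8/5)
obs 8: x=0 → posterior Dirichlet(15, 20/3, 8/5)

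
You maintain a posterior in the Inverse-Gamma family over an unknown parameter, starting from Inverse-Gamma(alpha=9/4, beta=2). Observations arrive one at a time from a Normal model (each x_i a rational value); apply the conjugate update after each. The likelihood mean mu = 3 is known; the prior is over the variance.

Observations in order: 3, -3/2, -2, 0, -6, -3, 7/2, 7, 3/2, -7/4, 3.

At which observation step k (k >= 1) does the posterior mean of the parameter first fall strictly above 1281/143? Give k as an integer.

obs 1: x=3 → posterior Inverse-Gamma(11/4, 2)
obs 2: x=-3/2 → posterior Inverse-Gamma(13/4, 97/8)
obs 3: x=-2 → posterior Inverse-Gamma(15/4, 197/8)
obs 4: x=0 → posterior Inverse-Gamma(17/4, 233/8)
obs 5: x=-6 → posterior Inverse-Gamma(19/4, 557/8)
obs 6: x=-3 → posterior Inverse-Gamma(21/4, 701/8)
obs 7: x=7/2 → posterior Inverse-Gamma(23/4, 351/4)
obs 8: x=7 → posterior Inverse-Gamma(25/4, 383/4)
obs 9: x=3/2 → posterior Inverse-Gamma(27/4, 775/8)
obs 10: x=-7/4 → posterior Inverse-Gamma(29/4, 3461/32)
obs 11: x=3 → posterior Inverse-Gamma(31/4, 3461/32)

k = 4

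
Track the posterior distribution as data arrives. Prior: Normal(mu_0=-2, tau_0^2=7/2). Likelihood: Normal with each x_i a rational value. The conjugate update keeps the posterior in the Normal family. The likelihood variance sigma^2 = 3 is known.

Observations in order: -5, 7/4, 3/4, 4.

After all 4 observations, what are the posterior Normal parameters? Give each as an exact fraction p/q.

obs 1: x=-5 → posterior Normal(-47/13, 21/13)
obs 2: x=7/4 → posterior Normal(-139/80, 21/20)
obs 3: x=3/4 → posterior Normal(-59/54, 7/9)
obs 4: x=4 → posterior Normal(-3/68, 21/34)

mu_0=-3/68, tau_0^2=21/34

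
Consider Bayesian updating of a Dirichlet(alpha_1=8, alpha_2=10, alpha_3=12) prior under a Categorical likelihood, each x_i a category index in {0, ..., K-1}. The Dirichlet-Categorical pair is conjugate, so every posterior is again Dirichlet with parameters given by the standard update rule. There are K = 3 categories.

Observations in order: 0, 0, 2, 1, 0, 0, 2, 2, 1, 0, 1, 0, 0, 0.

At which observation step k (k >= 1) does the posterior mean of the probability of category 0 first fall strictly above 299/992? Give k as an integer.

obs 1: x=0 → posterior Dirichlet(9, 10, 12)
obs 2: x=0 → posterior Dirichlet(10, 10, 12)
obs 3: x=2 → posterior Dirichlet(10, 10, 13)
obs 4: x=1 → posterior Dirichlet(10, 11, 13)
obs 5: x=0 → posterior Dirichlet(11, 11, 13)
obs 6: x=0 → posterior Dirichlet(12, 11, 13)
obs 7: x=2 → posterior Dirichlet(12, 11, 14)
obs 8: x=2 → posterior Dirichlet(12, 11, 15)
obs 9: x=1 → posterior Dirichlet(12, 12, 15)
obs 10: x=0 → posterior Dirichlet(13, 12, 15)
obs 11: x=1 → posterior Dirichlet(13, 13, 15)
obs 12: x=0 → posterior Dirichlet(14, 13, 15)
obs 13: x=0 → posterior Dirichlet(15, 13, 15)
obs 14: x=0 → posterior Dirichlet(16, 13, 15)

k = 2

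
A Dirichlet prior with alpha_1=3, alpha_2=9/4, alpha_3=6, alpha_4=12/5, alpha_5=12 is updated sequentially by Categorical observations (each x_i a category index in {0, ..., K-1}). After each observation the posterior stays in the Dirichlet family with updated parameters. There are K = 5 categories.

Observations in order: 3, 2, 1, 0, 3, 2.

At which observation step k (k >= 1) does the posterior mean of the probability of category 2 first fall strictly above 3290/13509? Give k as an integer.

obs 1: x=3 → posterior Dirichlet(3, 9/4, 6, 17/5, 12)
obs 2: x=2 → posterior Dirichlet(3, 9/4, 7, 17/5, 12)
obs 3: x=1 → posterior Dirichlet(3, 13/4, 7, 17/5, 12)
obs 4: x=0 → posterior Dirichlet(4, 13/4, 7, 17/5, 12)
obs 5: x=3 → posterior Dirichlet(4, 13/4, 7, 22/5, 12)
obs 6: x=2 → posterior Dirichlet(4, 13/4, 8, 22/5, 12)

k = 2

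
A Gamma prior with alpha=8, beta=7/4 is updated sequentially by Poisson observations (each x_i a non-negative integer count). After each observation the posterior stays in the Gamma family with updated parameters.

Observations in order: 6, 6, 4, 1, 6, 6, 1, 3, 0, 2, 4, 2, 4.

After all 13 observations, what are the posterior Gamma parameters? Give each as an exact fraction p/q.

obs 1: x=6 → posterior Gamma(14, 11/4)
obs 2: x=6 → posterior Gamma(20, 15/4)
obs 3: x=4 → posterior Gamma(24, 19/4)
obs 4: x=1 → posterior Gamma(25, 23/4)
obs 5: x=6 → posterior Gamma(31, 27/4)
obs 6: x=6 → posterior Gamma(37, 31/4)
obs 7: x=1 → posterior Gamma(38, 35/4)
obs 8: x=3 → posterior Gamma(41, 39/4)
obs 9: x=0 → posterior Gamma(41, 43/4)
obs 10: x=2 → posterior Gamma(43, 47/4)
obs 11: x=4 → posterior Gamma(47, 51/4)
obs 12: x=2 → posterior Gamma(49, 55/4)
obs 13: x=4 → posterior Gamma(53, 59/4)

alpha=53, beta=59/4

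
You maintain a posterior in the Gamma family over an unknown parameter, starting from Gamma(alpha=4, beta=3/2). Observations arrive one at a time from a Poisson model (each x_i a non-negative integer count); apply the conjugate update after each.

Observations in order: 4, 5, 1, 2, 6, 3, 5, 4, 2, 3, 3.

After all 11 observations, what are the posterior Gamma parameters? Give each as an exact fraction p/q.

obs 1: x=4 → posterior Gamma(8, 5/2)
obs 2: x=5 → posterior Gamma(13, 7/2)
obs 3: x=1 → posterior Gamma(14, 9/2)
obs 4: x=2 → posterior Gamma(16, 11/2)
obs 5: x=6 → posterior Gamma(22, 13/2)
obs 6: x=3 → posterior Gamma(25, 15/2)
obs 7: x=5 → posterior Gamma(30, 17/2)
obs 8: x=4 → posterior Gamma(34, 19/2)
obs 9: x=2 → posterior Gamma(36, 21/2)
obs 10: x=3 → posterior Gamma(39, 23/2)
obs 11: x=3 → posterior Gamma(42, 25/2)

alpha=42, beta=25/2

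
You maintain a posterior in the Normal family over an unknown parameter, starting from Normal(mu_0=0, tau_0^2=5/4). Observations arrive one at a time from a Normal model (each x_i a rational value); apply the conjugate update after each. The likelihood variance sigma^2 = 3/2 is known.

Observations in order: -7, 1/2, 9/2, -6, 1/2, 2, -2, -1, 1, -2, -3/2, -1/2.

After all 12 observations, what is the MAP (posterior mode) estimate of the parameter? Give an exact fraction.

-115/132

obs 1: x=-7 → posterior Normal(-35/11, 15/22)
obs 2: x=1/2 → posterior Normal(-65/32, 15/32)
obs 3: x=9/2 → posterior Normal(-10/21, 5/14)
obs 4: x=-6 → posterior Normal(-20/13, 15/52)
obs 5: x=1/2 → posterior Normal(-75/62, 15/62)
obs 6: x=2 → posterior Normal(-55/72, 5/24)
obs 7: x=-2 → posterior Normal(-75/82, 15/82)
obs 8: x=-1 → posterior Normal(-85/92, 15/92)
obs 9: x=1 → posterior Normal(-25/34, 5/34)
obs 10: x=-2 → posterior Normal(-95/112, 15/112)
obs 11: x=-3/2 → posterior Normal(-55/61, 15/122)
obs 12: x=-1/2 → posterior Normal(-115/132, 5/44)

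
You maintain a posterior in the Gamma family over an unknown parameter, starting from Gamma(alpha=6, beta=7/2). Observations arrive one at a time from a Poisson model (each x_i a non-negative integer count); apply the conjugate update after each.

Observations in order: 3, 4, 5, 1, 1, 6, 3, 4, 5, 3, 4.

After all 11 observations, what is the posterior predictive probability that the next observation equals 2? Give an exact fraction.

2660175238134300324127909788845106841900505093741608518869243960044860/12416511931816993664430704668956488110455919221367335034994587979129311

obs 1: x=3 → posterior Gamma(9, 9/2)
obs 2: x=4 → posterior Gamma(13, 11/2)
obs 3: x=5 → posterior Gamma(18, 13/2)
obs 4: x=1 → posterior Gamma(19, 15/2)
obs 5: x=1 → posterior Gamma(20, 17/2)
obs 6: x=6 → posterior Gamma(26, 19/2)
obs 7: x=3 → posterior Gamma(29, 21/2)
obs 8: x=4 → posterior Gamma(33, 23/2)
obs 9: x=5 → posterior Gamma(38, 25/2)
obs 10: x=3 → posterior Gamma(41, 27/2)
obs 11: x=4 → posterior Gamma(45, 29/2)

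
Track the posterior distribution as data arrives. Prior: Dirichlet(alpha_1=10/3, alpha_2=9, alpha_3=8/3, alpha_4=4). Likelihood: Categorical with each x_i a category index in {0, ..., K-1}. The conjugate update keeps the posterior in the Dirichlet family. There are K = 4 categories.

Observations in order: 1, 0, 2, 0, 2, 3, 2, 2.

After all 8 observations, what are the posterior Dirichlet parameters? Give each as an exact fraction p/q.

obs 1: x=1 → posterior Dirichlet(10/3, 10, 8/3, 4)
obs 2: x=0 → posterior Dirichlet(13/3, 10, 8/3, 4)
obs 3: x=2 → posterior Dirichlet(13/3, 10, 11/3, 4)
obs 4: x=0 → posterior Dirichlet(16/3, 10, 11/3, 4)
obs 5: x=2 → posterior Dirichlet(16/3, 10, 14/3, 4)
obs 6: x=3 → posterior Dirichlet(16/3, 10, 14/3, 5)
obs 7: x=2 → posterior Dirichlet(16/3, 10, 17/3, 5)
obs 8: x=2 → posterior Dirichlet(16/3, 10, 20/3, 5)

alpha_1=16/3, alpha_2=10, alpha_3=20/3, alpha_4=5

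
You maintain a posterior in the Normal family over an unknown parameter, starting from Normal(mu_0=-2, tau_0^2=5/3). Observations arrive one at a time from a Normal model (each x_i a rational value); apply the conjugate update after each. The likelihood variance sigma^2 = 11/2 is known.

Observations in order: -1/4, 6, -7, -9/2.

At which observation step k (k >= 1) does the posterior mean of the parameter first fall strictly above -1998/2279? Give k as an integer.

k = 2

obs 1: x=-1/4 → posterior Normal(-137/86, 55/43)
obs 2: x=6 → posterior Normal(-17/106, 55/53)
obs 3: x=-7 → posterior Normal(-157/126, 55/63)
obs 4: x=-9/2 → posterior Normal(-247/146, 55/73)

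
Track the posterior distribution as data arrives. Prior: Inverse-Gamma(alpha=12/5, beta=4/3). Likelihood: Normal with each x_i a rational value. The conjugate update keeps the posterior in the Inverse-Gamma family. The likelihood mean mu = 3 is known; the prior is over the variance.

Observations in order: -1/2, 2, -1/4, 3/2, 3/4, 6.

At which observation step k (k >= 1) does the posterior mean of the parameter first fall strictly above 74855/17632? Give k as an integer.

obs 1: x=-1/2 → posterior Inverse-Gamma(29/10, 179/24)
obs 2: x=2 → posterior Inverse-Gamma(17/5, 191/24)
obs 3: x=-1/4 → posterior Inverse-Gamma(39/10, 1271/96)
obs 4: x=3/2 → posterior Inverse-Gamma(22/5, 1379/96)
obs 5: x=3/4 → posterior Inverse-Gamma(49/10, 811/48)
obs 6: x=6 → posterior Inverse-Gamma(27/5, 1027/48)

k = 3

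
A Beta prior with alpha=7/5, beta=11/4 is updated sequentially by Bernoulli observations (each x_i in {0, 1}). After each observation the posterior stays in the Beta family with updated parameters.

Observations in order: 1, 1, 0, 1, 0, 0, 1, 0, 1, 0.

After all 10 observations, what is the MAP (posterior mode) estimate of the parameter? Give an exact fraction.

4/9

obs 1: x=1 → posterior Beta(12/5, 11/4)
obs 2: x=1 → posterior Beta(17/5, 11/4)
obs 3: x=0 → posterior Beta(17/5, 15/4)
obs 4: x=1 → posterior Beta(22/5, 15/4)
obs 5: x=0 → posterior Beta(22/5, 19/4)
obs 6: x=0 → posterior Beta(22/5, 23/4)
obs 7: x=1 → posterior Beta(27/5, 23/4)
obs 8: x=0 → posterior Beta(27/5, 27/4)
obs 9: x=1 → posterior Beta(32/5, 27/4)
obs 10: x=0 → posterior Beta(32/5, 31/4)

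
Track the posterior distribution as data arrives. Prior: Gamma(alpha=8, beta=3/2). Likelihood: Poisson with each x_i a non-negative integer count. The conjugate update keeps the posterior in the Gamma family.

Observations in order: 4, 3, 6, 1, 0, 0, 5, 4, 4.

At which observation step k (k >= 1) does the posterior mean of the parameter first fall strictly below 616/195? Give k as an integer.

obs 1: x=4 → posterior Gamma(12, 5/2)
obs 2: x=3 → posterior Gamma(15, 7/2)
obs 3: x=6 → posterior Gamma(21, 9/2)
obs 4: x=1 → posterior Gamma(22, 11/2)
obs 5: x=0 → posterior Gamma(22, 13/2)
obs 6: x=0 → posterior Gamma(22, 15/2)
obs 7: x=5 → posterior Gamma(27, 17/2)
obs 8: x=4 → posterior Gamma(31, 19/2)
obs 9: x=4 → posterior Gamma(35, 21/2)

k = 6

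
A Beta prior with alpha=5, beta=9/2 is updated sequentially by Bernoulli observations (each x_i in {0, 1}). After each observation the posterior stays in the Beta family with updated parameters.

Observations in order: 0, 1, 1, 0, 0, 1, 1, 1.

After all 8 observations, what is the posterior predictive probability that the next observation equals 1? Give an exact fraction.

4/7

obs 1: x=0 → posterior Beta(5, 11/2)
obs 2: x=1 → posterior Beta(6, 11/2)
obs 3: x=1 → posterior Beta(7, 11/2)
obs 4: x=0 → posterior Beta(7, 13/2)
obs 5: x=0 → posterior Beta(7, 15/2)
obs 6: x=1 → posterior Beta(8, 15/2)
obs 7: x=1 → posterior Beta(9, 15/2)
obs 8: x=1 → posterior Beta(10, 15/2)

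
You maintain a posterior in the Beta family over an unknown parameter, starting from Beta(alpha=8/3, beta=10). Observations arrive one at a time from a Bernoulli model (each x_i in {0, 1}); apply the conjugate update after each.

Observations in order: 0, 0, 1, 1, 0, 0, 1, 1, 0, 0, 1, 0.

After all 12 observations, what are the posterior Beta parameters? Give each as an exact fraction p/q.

obs 1: x=0 → posterior Beta(8/3, 11)
obs 2: x=0 → posterior Beta(8/3, 12)
obs 3: x=1 → posterior Beta(11/3, 12)
obs 4: x=1 → posterior Beta(14/3, 12)
obs 5: x=0 → posterior Beta(14/3, 13)
obs 6: x=0 → posterior Beta(14/3, 14)
obs 7: x=1 → posterior Beta(17/3, 14)
obs 8: x=1 → posterior Beta(20/3, 14)
obs 9: x=0 → posterior Beta(20/3, 15)
obs 10: x=0 → posterior Beta(20/3, 16)
obs 11: x=1 → posterior Beta(23/3, 16)
obs 12: x=0 → posterior Beta(23/3, 17)

alpha=23/3, beta=17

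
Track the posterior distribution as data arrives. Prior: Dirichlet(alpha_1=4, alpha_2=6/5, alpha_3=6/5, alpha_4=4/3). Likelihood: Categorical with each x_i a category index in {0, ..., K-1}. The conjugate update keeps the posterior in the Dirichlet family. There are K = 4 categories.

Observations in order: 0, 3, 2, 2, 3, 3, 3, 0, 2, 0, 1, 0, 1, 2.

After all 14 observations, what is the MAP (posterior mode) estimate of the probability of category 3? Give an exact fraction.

65/266

obs 1: x=0 → posterior Dirichlet(5, 6/5, 6/5, 4/3)
obs 2: x=3 → posterior Dirichlet(5, 6/5, 6/5, 7/3)
obs 3: x=2 → posterior Dirichlet(5, 6/5, 11/5, 7/3)
obs 4: x=2 → posterior Dirichlet(5, 6/5, 16/5, 7/3)
obs 5: x=3 → posterior Dirichlet(5, 6/5, 16/5, 10/3)
obs 6: x=3 → posterior Dirichlet(5, 6/5, 16/5, 13/3)
obs 7: x=3 → posterior Dirichlet(5, 6/5, 16/5, 16/3)
obs 8: x=0 → posterior Dirichlet(6, 6/5, 16/5, 16/3)
obs 9: x=2 → posterior Dirichlet(6, 6/5, 21/5, 16/3)
obs 10: x=0 → posterior Dirichlet(7, 6/5, 21/5, 16/3)
obs 11: x=1 → posterior Dirichlet(7, 11/5, 21/5, 16/3)
obs 12: x=0 → posterior Dirichlet(8, 11/5, 21/5, 16/3)
obs 13: x=1 → posterior Dirichlet(8, 16/5, 21/5, 16/3)
obs 14: x=2 → posterior Dirichlet(8, 16/5, 26/5, 16/3)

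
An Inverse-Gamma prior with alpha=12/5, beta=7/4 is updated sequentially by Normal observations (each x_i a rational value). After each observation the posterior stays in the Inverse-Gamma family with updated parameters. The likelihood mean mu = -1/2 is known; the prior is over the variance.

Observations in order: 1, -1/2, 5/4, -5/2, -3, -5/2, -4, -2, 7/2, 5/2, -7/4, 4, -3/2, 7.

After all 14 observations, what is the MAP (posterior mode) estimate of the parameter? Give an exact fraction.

5665/832

obs 1: x=1 → posterior Inverse-Gamma(29/10, 23/8)
obs 2: x=-1/2 → posterior Inverse-Gamma(17/5, 23/8)
obs 3: x=5/4 → posterior Inverse-Gamma(39/10, 141/32)
obs 4: x=-5/2 → posterior Inverse-Gamma(22/5, 205/32)
obs 5: x=-3 → posterior Inverse-Gamma(49/10, 305/32)
obs 6: x=-5/2 → posterior Inverse-Gamma(27/5, 369/32)
obs 7: x=-4 → posterior Inverse-Gamma(59/10, 565/32)
obs 8: x=-2 → posterior Inverse-Gamma(32/5, 601/32)
obs 9: x=7/2 → posterior Inverse-Gamma(69/10, 857/32)
obs 10: x=5/2 → posterior Inverse-Gamma(37/5, 1001/32)
obs 11: x=-7/4 → posterior Inverse-Gamma(79/10, 513/16)
obs 12: x=4 → posterior Inverse-Gamma(42/5, 675/16)
obs 13: x=-3/2 → posterior Inverse-Gamma(89/10, 683/16)
obs 14: x=7 → posterior Inverse-Gamma(47/5, 1133/16)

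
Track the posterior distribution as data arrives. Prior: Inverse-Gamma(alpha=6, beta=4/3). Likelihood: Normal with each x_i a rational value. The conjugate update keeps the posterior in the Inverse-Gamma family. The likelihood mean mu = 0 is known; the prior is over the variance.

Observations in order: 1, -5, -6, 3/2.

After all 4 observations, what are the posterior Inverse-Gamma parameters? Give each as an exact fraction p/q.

alpha=8, beta=803/24

obs 1: x=1 → posterior Inverse-Gamma(13/2, 11/6)
obs 2: x=-5 → posterior Inverse-Gamma(7, 43/3)
obs 3: x=-6 → posterior Inverse-Gamma(15/2, 97/3)
obs 4: x=3/2 → posterior Inverse-Gamma(8, 803/24)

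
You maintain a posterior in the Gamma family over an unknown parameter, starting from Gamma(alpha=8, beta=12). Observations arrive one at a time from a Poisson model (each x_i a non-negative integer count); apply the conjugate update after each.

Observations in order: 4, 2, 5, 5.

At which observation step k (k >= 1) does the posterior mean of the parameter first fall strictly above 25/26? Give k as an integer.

obs 1: x=4 → posterior Gamma(12, 13)
obs 2: x=2 → posterior Gamma(14, 14)
obs 3: x=5 → posterior Gamma(19, 15)
obs 4: x=5 → posterior Gamma(24, 16)

k = 2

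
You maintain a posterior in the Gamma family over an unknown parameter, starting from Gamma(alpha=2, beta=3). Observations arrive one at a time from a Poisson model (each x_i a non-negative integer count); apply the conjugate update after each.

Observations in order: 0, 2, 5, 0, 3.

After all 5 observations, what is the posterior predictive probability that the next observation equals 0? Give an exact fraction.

68719476736/282429536481

obs 1: x=0 → posterior Gamma(2, 4)
obs 2: x=2 → posterior Gamma(4, 5)
obs 3: x=5 → posterior Gamma(9, 6)
obs 4: x=0 → posterior Gamma(9, 7)
obs 5: x=3 → posterior Gamma(12, 8)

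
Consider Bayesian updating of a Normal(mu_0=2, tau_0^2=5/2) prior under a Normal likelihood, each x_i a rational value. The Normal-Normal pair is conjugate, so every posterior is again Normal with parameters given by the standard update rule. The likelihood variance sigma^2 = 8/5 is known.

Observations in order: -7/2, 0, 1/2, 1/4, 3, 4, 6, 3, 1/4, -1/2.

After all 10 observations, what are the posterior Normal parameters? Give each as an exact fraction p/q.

mu_0=51/38, tau_0^2=20/133

obs 1: x=-7/2 → posterior Normal(-111/82, 40/41)
obs 2: x=0 → posterior Normal(-37/44, 20/33)
obs 3: x=1/2 → posterior Normal(-43/91, 40/91)
obs 4: x=1/4 → posterior Normal(-147/464, 10/29)
obs 5: x=3 → posterior Normal(51/188, 40/141)
obs 6: x=4 → posterior Normal(553/664, 20/83)
obs 7: x=6 → posterior Normal(1153/764, 40/191)
obs 8: x=3 → posterior Normal(1453/864, 5/27)
obs 9: x=1/4 → posterior Normal(739/482, 40/241)
obs 10: x=-1/2 → posterior Normal(51/38, 20/133)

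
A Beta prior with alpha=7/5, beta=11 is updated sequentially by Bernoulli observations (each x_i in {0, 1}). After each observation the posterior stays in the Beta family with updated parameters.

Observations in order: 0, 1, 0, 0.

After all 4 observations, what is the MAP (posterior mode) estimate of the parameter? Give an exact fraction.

7/72

obs 1: x=0 → posterior Beta(7/5, 12)
obs 2: x=1 → posterior Beta(12/5, 12)
obs 3: x=0 → posterior Beta(12/5, 13)
obs 4: x=0 → posterior Beta(12/5, 14)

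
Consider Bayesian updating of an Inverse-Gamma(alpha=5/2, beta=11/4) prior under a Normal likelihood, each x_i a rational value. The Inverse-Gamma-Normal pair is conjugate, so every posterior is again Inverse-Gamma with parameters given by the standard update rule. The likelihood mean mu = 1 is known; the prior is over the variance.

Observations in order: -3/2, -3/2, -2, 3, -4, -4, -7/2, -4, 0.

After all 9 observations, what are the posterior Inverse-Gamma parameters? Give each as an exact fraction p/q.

alpha=7, beta=509/8

obs 1: x=-3/2 → posterior Inverse-Gamma(3, 47/8)
obs 2: x=-3/2 → posterior Inverse-Gamma(7/2, 9)
obs 3: x=-2 → posterior Inverse-Gamma(4, 27/2)
obs 4: x=3 → posterior Inverse-Gamma(9/2, 31/2)
obs 5: x=-4 → posterior Inverse-Gamma(5, 28)
obs 6: x=-4 → posterior Inverse-Gamma(11/2, 81/2)
obs 7: x=-7/2 → posterior Inverse-Gamma(6, 405/8)
obs 8: x=-4 → posterior Inverse-Gamma(13/2, 505/8)
obs 9: x=0 → posterior Inverse-Gamma(7, 509/8)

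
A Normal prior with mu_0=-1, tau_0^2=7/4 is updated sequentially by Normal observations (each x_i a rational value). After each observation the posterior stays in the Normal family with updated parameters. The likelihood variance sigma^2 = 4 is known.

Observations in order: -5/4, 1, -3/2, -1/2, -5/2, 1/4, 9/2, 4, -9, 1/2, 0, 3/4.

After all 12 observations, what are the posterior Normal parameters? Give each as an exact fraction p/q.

obs 1: x=-5/4 → posterior Normal(-99/92, 28/23)
obs 2: x=1 → posterior Normal(-71/120, 14/15)
obs 3: x=-3/2 → posterior Normal(-113/148, 28/37)
obs 4: x=-1/2 → posterior Normal(-127/176, 7/11)
obs 5: x=-5/2 → posterior Normal(-197/204, 28/51)
obs 6: x=1/4 → posterior Normal(-95/116, 14/29)
obs 7: x=9/2 → posterior Normal(-16/65, 28/65)
obs 8: x=4 → posterior Normal(1/6, 7/18)
obs 9: x=-9 → posterior Normal(-51/79, 28/79)
obs 10: x=1/2 → posterior Normal(-95/172, 14/43)
obs 11: x=0 → posterior Normal(-95/186, 28/93)
obs 12: x=3/4 → posterior Normal(-169/400, 7/25)

mu_0=-169/400, tau_0^2=7/25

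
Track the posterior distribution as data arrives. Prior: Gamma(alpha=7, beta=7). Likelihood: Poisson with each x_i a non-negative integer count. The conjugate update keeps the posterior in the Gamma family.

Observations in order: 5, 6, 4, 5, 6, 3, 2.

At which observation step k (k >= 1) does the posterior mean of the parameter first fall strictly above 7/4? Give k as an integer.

obs 1: x=5 → posterior Gamma(12, 8)
obs 2: x=6 → posterior Gamma(18, 9)
obs 3: x=4 → posterior Gamma(22, 10)
obs 4: x=5 → posterior Gamma(27, 11)
obs 5: x=6 → posterior Gamma(33, 12)
obs 6: x=3 → posterior Gamma(36, 13)
obs 7: x=2 → posterior Gamma(38, 14)

k = 2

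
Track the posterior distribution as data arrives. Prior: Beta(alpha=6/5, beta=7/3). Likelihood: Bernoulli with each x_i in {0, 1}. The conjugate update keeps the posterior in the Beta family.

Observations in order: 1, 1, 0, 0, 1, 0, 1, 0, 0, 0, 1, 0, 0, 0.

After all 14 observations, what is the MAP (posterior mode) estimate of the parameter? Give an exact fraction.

78/233

obs 1: x=1 → posterior Beta(11/5, 7/3)
obs 2: x=1 → posterior Beta(16/5, 7/3)
obs 3: x=0 → posterior Beta(16/5, 10/3)
obs 4: x=0 → posterior Beta(16/5, 13/3)
obs 5: x=1 → posterior Beta(21/5, 13/3)
obs 6: x=0 → posterior Beta(21/5, 16/3)
obs 7: x=1 → posterior Beta(26/5, 16/3)
obs 8: x=0 → posterior Beta(26/5, 19/3)
obs 9: x=0 → posterior Beta(26/5, 22/3)
obs 10: x=0 → posterior Beta(26/5, 25/3)
obs 11: x=1 → posterior Beta(31/5, 25/3)
obs 12: x=0 → posterior Beta(31/5, 28/3)
obs 13: x=0 → posterior Beta(31/5, 31/3)
obs 14: x=0 → posterior Beta(31/5, 34/3)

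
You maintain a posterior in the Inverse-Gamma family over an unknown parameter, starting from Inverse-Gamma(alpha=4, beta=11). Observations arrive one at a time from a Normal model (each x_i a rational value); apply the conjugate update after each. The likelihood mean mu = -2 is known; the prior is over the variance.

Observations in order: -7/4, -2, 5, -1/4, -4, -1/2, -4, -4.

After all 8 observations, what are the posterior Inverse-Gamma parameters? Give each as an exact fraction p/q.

alpha=8, beta=707/16

obs 1: x=-7/4 → posterior Inverse-Gamma(9/2, 353/32)
obs 2: x=-2 → posterior Inverse-Gamma(5, 353/32)
obs 3: x=5 → posterior Inverse-Gamma(11/2, 1137/32)
obs 4: x=-1/4 → posterior Inverse-Gamma(6, 593/16)
obs 5: x=-4 → posterior Inverse-Gamma(13/2, 625/16)
obs 6: x=-1/2 → posterior Inverse-Gamma(7, 643/16)
obs 7: x=-4 → posterior Inverse-Gamma(15/2, 675/16)
obs 8: x=-4 → posterior Inverse-Gamma(8, 707/16)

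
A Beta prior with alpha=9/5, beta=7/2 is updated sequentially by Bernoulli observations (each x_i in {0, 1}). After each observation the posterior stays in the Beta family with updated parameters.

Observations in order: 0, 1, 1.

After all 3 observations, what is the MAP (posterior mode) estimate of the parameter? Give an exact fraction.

4/9

obs 1: x=0 → posterior Beta(9/5, 9/2)
obs 2: x=1 → posterior Beta(14/5, 9/2)
obs 3: x=1 → posterior Beta(19/5, 9/2)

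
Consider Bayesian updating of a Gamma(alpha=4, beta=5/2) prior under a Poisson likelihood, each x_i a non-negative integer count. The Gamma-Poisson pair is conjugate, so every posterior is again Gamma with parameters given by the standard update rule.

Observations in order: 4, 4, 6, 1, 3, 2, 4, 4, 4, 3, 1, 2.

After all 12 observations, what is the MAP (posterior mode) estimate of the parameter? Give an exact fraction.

obs 1: x=4 → posterior Gamma(8, 7/2)
obs 2: x=4 → posterior Gamma(12, 9/2)
obs 3: x=6 → posterior Gamma(18, 11/2)
obs 4: x=1 → posterior Gamma(19, 13/2)
obs 5: x=3 → posterior Gamma(22, 15/2)
obs 6: x=2 → posterior Gamma(24, 17/2)
obs 7: x=4 → posterior Gamma(28, 19/2)
obs 8: x=4 → posterior Gamma(32, 21/2)
obs 9: x=4 → posterior Gamma(36, 23/2)
obs 10: x=3 → posterior Gamma(39, 25/2)
obs 11: x=1 → posterior Gamma(40, 27/2)
obs 12: x=2 → posterior Gamma(42, 29/2)

82/29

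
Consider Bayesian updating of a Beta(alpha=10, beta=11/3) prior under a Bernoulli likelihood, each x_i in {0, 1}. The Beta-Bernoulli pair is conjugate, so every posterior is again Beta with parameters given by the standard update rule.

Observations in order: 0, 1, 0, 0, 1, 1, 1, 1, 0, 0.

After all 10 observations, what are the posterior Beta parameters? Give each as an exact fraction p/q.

obs 1: x=0 → posterior Beta(10, 14/3)
obs 2: x=1 → posterior Beta(11, 14/3)
obs 3: x=0 → posterior Beta(11, 17/3)
obs 4: x=0 → posterior Beta(11, 20/3)
obs 5: x=1 → posterior Beta(12, 20/3)
obs 6: x=1 → posterior Beta(13, 20/3)
obs 7: x=1 → posterior Beta(14, 20/3)
obs 8: x=1 → posterior Beta(15, 20/3)
obs 9: x=0 → posterior Beta(15, 23/3)
obs 10: x=0 → posterior Beta(15, 26/3)

alpha=15, beta=26/3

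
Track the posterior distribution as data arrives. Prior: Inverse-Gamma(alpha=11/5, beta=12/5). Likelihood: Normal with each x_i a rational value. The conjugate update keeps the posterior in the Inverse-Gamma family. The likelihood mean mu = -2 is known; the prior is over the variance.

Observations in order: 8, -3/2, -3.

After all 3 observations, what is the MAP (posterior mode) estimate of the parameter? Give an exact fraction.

obs 1: x=8 → posterior Inverse-Gamma(27/10, 262/5)
obs 2: x=-3/2 → posterior Inverse-Gamma(16/5, 2101/40)
obs 3: x=-3 → posterior Inverse-Gamma(37/10, 2121/40)

2121/188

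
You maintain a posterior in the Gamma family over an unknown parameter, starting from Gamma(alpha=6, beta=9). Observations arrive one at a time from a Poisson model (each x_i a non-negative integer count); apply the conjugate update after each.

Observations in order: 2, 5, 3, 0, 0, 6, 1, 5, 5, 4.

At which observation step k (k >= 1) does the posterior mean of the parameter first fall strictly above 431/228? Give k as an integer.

obs 1: x=2 → posterior Gamma(8, 10)
obs 2: x=5 → posterior Gamma(13, 11)
obs 3: x=3 → posterior Gamma(16, 12)
obs 4: x=0 → posterior Gamma(16, 13)
obs 5: x=0 → posterior Gamma(16, 14)
obs 6: x=6 → posterior Gamma(22, 15)
obs 7: x=1 → posterior Gamma(23, 16)
obs 8: x=5 → posterior Gamma(28, 17)
obs 9: x=5 → posterior Gamma(33, 18)
obs 10: x=4 → posterior Gamma(37, 19)

k = 10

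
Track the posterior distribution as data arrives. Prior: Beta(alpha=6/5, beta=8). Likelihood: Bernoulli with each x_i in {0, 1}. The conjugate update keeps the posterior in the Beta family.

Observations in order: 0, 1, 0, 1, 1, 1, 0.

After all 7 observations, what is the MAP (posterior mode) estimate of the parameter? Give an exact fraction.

21/71

obs 1: x=0 → posterior Beta(6/5, 9)
obs 2: x=1 → posterior Beta(11/5, 9)
obs 3: x=0 → posterior Beta(11/5, 10)
obs 4: x=1 → posterior Beta(16/5, 10)
obs 5: x=1 → posterior Beta(21/5, 10)
obs 6: x=1 → posterior Beta(26/5, 10)
obs 7: x=0 → posterior Beta(26/5, 11)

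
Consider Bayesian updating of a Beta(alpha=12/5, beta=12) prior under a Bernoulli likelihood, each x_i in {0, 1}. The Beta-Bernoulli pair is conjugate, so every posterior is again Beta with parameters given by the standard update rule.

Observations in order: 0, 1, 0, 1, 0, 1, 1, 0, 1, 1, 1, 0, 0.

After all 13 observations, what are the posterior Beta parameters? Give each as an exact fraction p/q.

obs 1: x=0 → posterior Beta(12/5, 13)
obs 2: x=1 → posterior Beta(17/5, 13)
obs 3: x=0 → posterior Beta(17/5, 14)
obs 4: x=1 → posterior Beta(22/5, 14)
obs 5: x=0 → posterior Beta(22/5, 15)
obs 6: x=1 → posterior Beta(27/5, 15)
obs 7: x=1 → posterior Beta(32/5, 15)
obs 8: x=0 → posterior Beta(32/5, 16)
obs 9: x=1 → posterior Beta(37/5, 16)
obs 10: x=1 → posterior Beta(42/5, 16)
obs 11: x=1 → posterior Beta(47/5, 16)
obs 12: x=0 → posterior Beta(47/5, 17)
obs 13: x=0 → posterior Beta(47/5, 18)

alpha=47/5, beta=18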